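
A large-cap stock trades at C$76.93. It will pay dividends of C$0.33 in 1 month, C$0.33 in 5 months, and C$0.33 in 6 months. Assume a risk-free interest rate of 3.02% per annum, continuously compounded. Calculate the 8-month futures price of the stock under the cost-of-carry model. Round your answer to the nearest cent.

PV(dividends) I = 0.33·e^(−0.0302·1/12) + 0.33·e^(−0.0302·5/12) + 0.33·e^(−0.0302·6/12)
I = 0.3292 + 0.3259 + 0.3251 = 0.9802
F = (S − I)·e^(rT) = (76.93 − 0.9802) · e^(0.0302·8/12)
= 75.9498 · e^0.020133 = 75.9498 × 1.020337 = C$77.49

C$77.49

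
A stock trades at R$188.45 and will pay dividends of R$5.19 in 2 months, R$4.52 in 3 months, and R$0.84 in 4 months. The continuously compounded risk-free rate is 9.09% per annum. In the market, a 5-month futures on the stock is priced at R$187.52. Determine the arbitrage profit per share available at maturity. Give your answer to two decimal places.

PV(dividends) I = 5.19·e^(−0.0909·2/12) + 4.52·e^(−0.0909·3/12) + 0.84·e^(−0.0909·4/12) = 10.3453
Fair futures F* = (S − I)·e^(rT) = (188.45 − 10.3453)·e^0.037875 = 178.1047 × 1.038601 = 184.9797
Market R$187.52 > fair 184.9797: forward overpriced → cash-and-carry (borrow at r, buy the stock and collect the dividends, short the forward).
Profit at T = |F_mkt − F*| = |187.52 − 184.9797| = R$2.54 per share

R$2.54 per share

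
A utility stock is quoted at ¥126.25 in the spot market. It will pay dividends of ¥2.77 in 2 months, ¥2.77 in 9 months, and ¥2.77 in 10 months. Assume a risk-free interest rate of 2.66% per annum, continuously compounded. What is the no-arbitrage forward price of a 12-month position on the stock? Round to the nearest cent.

¥121.25

PV(dividends) I = 2.77·e^(−0.0266·2/12) + 2.77·e^(−0.0266·9/12) + 2.77·e^(−0.0266·10/12)
I = 2.7577 + 2.7153 + 2.7093 = 8.1823
F = (S − I)·e^(rT) = (126.25 − 8.1823) · e^(0.0266·12/12)
= 118.0677 · e^0.026600 = 118.0677 × 1.026957 = ¥121.25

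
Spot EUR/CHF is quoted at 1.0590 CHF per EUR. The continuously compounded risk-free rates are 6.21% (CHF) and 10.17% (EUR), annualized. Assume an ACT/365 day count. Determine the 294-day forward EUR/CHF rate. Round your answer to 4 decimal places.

1.0258

F = S·e^((r_CHF − r_EUR)T) = 1.0590 · e^((0.0621 − 0.1017) × 294/365)
= 1.0590 · e^-0.031897 = 1.0590 × 0.968606
F = 1.0258 CHF per EUR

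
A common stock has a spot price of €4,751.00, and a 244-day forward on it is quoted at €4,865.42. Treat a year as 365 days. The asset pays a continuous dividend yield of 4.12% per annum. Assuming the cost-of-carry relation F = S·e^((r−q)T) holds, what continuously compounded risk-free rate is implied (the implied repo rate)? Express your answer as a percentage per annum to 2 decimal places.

7.68%

From F = S·e^((r−q)T): (r − q) = ln(F/S)/T
ln(4865.42/4751.00) = ln(1.024083) = 0.023798
(r − q) = 0.023798 / (244/365) = 0.035599
r = ln(F/S)/T + q = 0.035599 + 0.0412 = 0.076799
r = 7.68%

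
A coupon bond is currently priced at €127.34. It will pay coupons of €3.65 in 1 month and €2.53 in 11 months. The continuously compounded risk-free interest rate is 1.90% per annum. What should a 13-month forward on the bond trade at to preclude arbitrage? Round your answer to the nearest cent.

€123.73

PV(coupons) I = 3.65·e^(−0.0190·1/12) + 2.53·e^(−0.0190·11/12)
I = 3.6442 + 2.4863 = 6.1305
F = (S − I)·e^(rT) = (127.34 − 6.1305) · e^(0.0190·13/12)
= 121.2095 · e^0.020583 = 121.2095 × 1.020796 = €123.73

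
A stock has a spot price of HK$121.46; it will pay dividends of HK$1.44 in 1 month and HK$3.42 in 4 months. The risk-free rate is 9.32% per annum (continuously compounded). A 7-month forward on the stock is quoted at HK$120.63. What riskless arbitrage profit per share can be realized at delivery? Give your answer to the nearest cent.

HK$2.61 per share

PV(dividends) I = 1.44·e^(−0.0932·1/12) + 3.42·e^(−0.0932·4/12) = 4.7442
Fair forward F* = (S − I)·e^(rT) = (121.46 − 4.7442)·e^0.054367 = 116.7158 × 1.055872 = 123.2369
Market HK$120.63 < fair 123.2369: forward underpriced → reverse cash-and-carry (short the stock, invest proceeds at r, pay the dividends, go long the forward).
Profit at T = |F_mkt − F*| = |120.63 − 123.2369| = HK$2.61 per share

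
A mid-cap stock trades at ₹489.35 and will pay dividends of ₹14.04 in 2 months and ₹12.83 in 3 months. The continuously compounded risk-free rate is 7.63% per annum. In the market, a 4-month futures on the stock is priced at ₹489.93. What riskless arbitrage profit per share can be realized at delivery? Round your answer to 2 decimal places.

PV(dividends) I = 14.04·e^(−0.0763·2/12) + 12.83·e^(−0.0763·3/12) = 26.4502
Fair futures F* = (S − I)·e^(rT) = (489.35 − 26.4502)·e^0.025433 = 462.8998 × 1.025759 = 474.8236
Market ₹489.93 > fair 474.8236: forward overpriced → cash-and-carry (borrow at r, buy the stock and collect the dividends, short the forward).
Profit at T = |F_mkt − F*| = |489.93 − 474.8236| = ₹15.11 per share

₹15.11 per share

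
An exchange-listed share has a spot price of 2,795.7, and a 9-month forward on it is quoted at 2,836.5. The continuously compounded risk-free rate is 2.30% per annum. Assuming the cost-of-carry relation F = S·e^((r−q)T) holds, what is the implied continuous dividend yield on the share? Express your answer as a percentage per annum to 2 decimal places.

0.37%

From F = S·e^((r−q)T): (r − q) = ln(F/S)/T
ln(2836.5/2795.7) = ln(1.014594) = 0.014489
(r − q) = 0.014489 / (9/12) = 0.019319
q = r − ln(F/S)/T = 0.0230 − 0.019319 = 0.003681
q = 0.37%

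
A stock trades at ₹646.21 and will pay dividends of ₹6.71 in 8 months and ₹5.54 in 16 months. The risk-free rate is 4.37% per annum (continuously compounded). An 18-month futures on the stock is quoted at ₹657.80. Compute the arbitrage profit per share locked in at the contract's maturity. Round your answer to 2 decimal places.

PV(dividends) I = 6.71·e^(−0.0437·8/12) + 5.54·e^(−0.0437·16/12) = 11.7438
Fair futures F* = (S − I)·e^(rT) = (646.21 − 11.7438)·e^0.065550 = 634.4662 × 1.067746 = 677.4487
Market ₹657.80 < fair 677.4487: forward underpriced → reverse cash-and-carry (short the stock, invest proceeds at r, pay the dividends, go long the forward).
Profit at T = |F_mkt − F*| = |657.80 − 677.4487| = ₹19.65 per share

₹19.65 per share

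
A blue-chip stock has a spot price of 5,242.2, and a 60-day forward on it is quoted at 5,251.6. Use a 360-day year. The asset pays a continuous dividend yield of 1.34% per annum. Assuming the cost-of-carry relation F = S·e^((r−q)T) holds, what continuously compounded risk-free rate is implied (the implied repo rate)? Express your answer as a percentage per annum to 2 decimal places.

From F = S·e^((r−q)T): (r − q) = ln(F/S)/T
ln(5251.6/5242.2) = ln(1.001793) = 0.001791
(r − q) = 0.001791 / (60/360) = 0.010746
r = ln(F/S)/T + q = 0.010746 + 0.0134 = 0.024146
r = 2.41%

2.41%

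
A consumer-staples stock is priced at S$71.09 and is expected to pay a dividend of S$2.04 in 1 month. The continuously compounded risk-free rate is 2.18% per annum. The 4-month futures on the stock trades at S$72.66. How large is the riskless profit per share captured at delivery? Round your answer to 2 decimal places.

S$3.10 per share

PV(dividends) I = 2.04·e^(−0.0218·1/12) = 2.0363
Fair futures F* = (S − I)·e^(rT) = (71.09 − 2.0363)·e^0.007267 = 69.0537 × 1.007293 = 69.5573
Market S$72.66 > fair 69.5573: forward overpriced → cash-and-carry (borrow at r, buy the stock and collect the dividends, short the forward).
Profit at T = |F_mkt − F*| = |72.66 − 69.5573| = S$3.10 per share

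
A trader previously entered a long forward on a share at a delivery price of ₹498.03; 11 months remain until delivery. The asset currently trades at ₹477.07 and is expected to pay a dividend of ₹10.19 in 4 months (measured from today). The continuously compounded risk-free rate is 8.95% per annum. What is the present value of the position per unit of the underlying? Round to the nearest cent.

₹8.38

PV(remaining dividends) I = 10.19·e^(−0.0895·4/12) = 9.8905
Current forward F = (S − I)·e^(rT) = (477.07 − 9.8905)·e^(0.0895·11/12) = 467.1795 × 1.085501 = 507.1238
Value (long) = (F − K)·e^(−rT) = (507.1238 − 498.03) × 0.921234 = 8.3775
Value = ₹8.38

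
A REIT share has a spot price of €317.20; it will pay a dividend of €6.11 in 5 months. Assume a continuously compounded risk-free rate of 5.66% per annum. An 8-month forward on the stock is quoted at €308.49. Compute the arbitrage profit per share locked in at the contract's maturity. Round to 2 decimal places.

€14.71 per share

PV(dividends) I = 6.11·e^(−0.0566·5/12) = 5.9676
Fair forward F* = (S − I)·e^(rT) = (317.20 − 5.9676)·e^0.037733 = 311.2324 × 1.038454 = 323.2005
Market €308.49 < fair 323.2005: forward underpriced → reverse cash-and-carry (short the stock, invest proceeds at r, pay the dividends, go long the forward).
Profit at T = |F_mkt − F*| = |308.49 − 323.2005| = €14.71 per share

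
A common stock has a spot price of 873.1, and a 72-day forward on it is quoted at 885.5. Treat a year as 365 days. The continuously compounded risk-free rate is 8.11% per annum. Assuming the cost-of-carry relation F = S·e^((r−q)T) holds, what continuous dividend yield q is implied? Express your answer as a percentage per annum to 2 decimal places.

0.96%

From F = S·e^((r−q)T): (r − q) = ln(F/S)/T
ln(885.5/873.1) = ln(1.014202) = 0.014102
(r − q) = 0.014102 / (72/365) = 0.071489
q = r − ln(F/S)/T = 0.0811 − 0.071489 = 0.009611
q = 0.96%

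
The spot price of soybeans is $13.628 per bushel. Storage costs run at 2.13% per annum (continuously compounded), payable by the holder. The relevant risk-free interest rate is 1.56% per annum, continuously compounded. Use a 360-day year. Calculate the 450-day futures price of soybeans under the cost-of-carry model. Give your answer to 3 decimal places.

$14.271 per bushel

Net carry = r + u − y = 0.0156 + 0.0213 − 0.0000 = 0.0369
F = S·e^((r+u−y)T) = 13.628 · e^(0.0369 × 450/360) = 13.628 · e^0.046125
= 13.628 × 1.047205 = $14.271 per bushel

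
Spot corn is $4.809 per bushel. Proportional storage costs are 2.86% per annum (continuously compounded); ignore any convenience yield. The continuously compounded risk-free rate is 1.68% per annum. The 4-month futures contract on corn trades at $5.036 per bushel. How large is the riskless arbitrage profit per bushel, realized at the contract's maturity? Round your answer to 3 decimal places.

$0.154 per bushel

Fair futures: F* = S·e^(carry·T), with carry = (r + u) = 0.0168 + 0.0286 = 0.0454
F* = 4.809 · e^(0.0454 × 4/12) = 4.809 · e^0.015133 = 4.809 × 1.015248 = $4.8823
Market $5.036 > fair $4.8823: forward overpriced → cash-and-carry (buy spot, short the forward).
At maturity, profit = |F_mkt − F*| = |5.036 − 4.8823| = $0.154 per bushel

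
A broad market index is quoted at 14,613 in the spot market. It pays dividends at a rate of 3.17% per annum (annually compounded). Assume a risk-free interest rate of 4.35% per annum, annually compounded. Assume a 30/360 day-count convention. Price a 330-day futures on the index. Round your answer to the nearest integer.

14,766

F = S · (1+r)^T / (1+q)^T
= 14613 × 1.039804 / 1.029020 = 14613 × 1.010480
F = 14,766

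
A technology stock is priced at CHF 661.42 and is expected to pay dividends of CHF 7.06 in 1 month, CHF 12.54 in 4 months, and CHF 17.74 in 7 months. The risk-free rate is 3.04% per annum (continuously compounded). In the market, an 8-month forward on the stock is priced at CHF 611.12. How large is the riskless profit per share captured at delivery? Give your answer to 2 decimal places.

PV(dividends) I = 7.06·e^(−0.0304·1/12) + 12.54·e^(−0.0304·4/12) + 17.74·e^(−0.0304·7/12) = 36.8839
Fair forward F* = (S − I)·e^(rT) = (661.42 − 36.8839)·e^0.020267 = 624.5361 × 1.020474 = 637.3229
Market CHF 611.12 < fair 637.3229: forward underpriced → reverse cash-and-carry (short the stock, invest proceeds at r, pay the dividends, go long the forward).
Profit at T = |F_mkt − F*| = |611.12 − 637.3229| = CHF 26.20 per share

CHF 26.20 per share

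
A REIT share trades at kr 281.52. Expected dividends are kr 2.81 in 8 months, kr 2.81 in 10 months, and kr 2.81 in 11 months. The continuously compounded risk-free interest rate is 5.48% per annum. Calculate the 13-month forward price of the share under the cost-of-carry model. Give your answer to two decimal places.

kr 290.18

PV(dividends) I = 2.81·e^(−0.0548·8/12) + 2.81·e^(−0.0548·10/12) + 2.81·e^(−0.0548·11/12)
I = 2.7092 + 2.6846 + 2.6723 = 8.0661
F = (S − I)·e^(rT) = (281.52 − 8.0661) · e^(0.0548·13/12)
= 273.4539 · e^0.059367 = 273.4539 × 1.061165 = kr 290.18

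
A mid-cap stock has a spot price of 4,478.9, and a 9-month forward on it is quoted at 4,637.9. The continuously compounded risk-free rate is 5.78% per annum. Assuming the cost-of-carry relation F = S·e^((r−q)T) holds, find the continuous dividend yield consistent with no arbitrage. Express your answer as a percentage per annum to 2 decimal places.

1.13%

From F = S·e^((r−q)T): (r − q) = ln(F/S)/T
ln(4637.9/4478.9) = ln(1.035500) = 0.034884
(r − q) = 0.034884 / (9/12) = 0.046512
q = r − ln(F/S)/T = 0.0578 − 0.046512 = 0.011288
q = 1.13%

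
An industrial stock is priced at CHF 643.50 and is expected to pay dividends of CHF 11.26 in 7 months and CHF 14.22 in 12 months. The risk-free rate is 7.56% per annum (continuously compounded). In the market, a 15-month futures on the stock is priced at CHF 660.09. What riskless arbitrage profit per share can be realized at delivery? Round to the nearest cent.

CHF 20.85 per share

PV(dividends) I = 11.26·e^(−0.0756·7/12) + 14.22·e^(−0.0756·12/12) = 23.9588
Fair futures F* = (S − I)·e^(rT) = (643.50 − 23.9588)·e^0.094500 = 619.5412 × 1.099109 = 680.9433
Market CHF 660.09 < fair 680.9433: forward underpriced → reverse cash-and-carry (short the stock, invest proceeds at r, pay the dividends, go long the forward).
Profit at T = |F_mkt − F*| = |660.09 − 680.9433| = CHF 20.85 per share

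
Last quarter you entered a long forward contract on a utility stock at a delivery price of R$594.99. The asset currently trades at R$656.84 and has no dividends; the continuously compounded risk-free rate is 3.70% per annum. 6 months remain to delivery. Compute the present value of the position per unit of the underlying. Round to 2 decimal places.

R$72.76

Current fair forward for the remaining 6 months: F = S·e^(r·T), r = 0.0370
F = 656.84 · e^(0.0370 × 6/12) = 656.84 × 1.018672 = 669.1045
Value of long forward = (F − K)·e^(−rT) = (669.1045 − 594.99) · e^(−0.0370·6/12)
= 74.1145 × 0.981670 = 72.76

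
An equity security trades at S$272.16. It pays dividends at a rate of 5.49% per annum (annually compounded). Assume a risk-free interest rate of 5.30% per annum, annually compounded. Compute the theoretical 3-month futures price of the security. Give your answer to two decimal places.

F = S · (1+r)^T / (1+q)^T
= 272.16 × 1.012995 / 1.013451 = 272.16 × 0.999550
F = S$272.04

S$272.04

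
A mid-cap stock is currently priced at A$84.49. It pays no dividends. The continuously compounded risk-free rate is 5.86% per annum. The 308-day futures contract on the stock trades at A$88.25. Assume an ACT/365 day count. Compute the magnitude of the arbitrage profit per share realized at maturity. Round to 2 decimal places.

Fair futures: F* = S·e^(carry·T), with carry = r = 0.0586
F* = 84.49 · e^(0.0586 × 308/365) = 84.49 · e^0.049449 = 84.49 × 1.050692 = A$88.7730
Market A$88.25 < fair A$88.7730: forward underpriced → reverse cash-and-carry (short spot, go long the forward).
At maturity, profit = |F_mkt − F*| = |88.25 − 88.7730| = A$0.52 per share

A$0.52 per share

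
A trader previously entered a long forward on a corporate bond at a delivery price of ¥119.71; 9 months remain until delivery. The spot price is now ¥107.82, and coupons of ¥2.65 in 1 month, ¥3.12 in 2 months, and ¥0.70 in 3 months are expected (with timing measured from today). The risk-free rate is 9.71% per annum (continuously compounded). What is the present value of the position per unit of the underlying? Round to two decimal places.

-¥9.86

PV(remaining coupons) I = 2.65·e^(−0.0971·1/12) + 3.12·e^(−0.0971·2/12) + 0.70·e^(−0.0971·3/12) = 6.3818
Current forward F = (S − I)·e^(rT) = (107.82 − 6.3818)·e^(0.0971·9/12) = 101.4382 × 1.075542 = 109.1010
Value (long) = (F − K)·e^(−rT) = (109.1010 − 119.71) × 0.929764 = -9.8639
Value = -¥9.86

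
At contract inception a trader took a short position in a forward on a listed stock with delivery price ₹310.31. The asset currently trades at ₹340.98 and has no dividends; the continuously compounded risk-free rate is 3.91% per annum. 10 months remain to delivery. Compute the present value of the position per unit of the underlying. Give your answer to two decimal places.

-₹40.62

Current fair forward for the remaining 10 months: F = S·e^(r·T), r = 0.0391
F = 340.98 · e^(0.0391 × 10/12) = 340.98 × 1.033120 = 352.2733
Value of long forward = (F − K)·e^(−rT) = (352.2733 − 310.31) · e^(−0.0391·10/12)
= 41.9633 × 0.967942 = 40.62
Short position value = −(long value) = -₹40.62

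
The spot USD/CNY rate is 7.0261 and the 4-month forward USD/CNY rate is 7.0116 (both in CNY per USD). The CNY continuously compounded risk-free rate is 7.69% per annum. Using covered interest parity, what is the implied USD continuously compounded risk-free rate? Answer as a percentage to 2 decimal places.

F = S·e^((r_CNY − r_USD)T) ⇒ r_USD = r_CNY − ln(F/S)/T
ln(7.0116/7.0261) = -0.002066; /(4/12) = -0.006198
r_USD = 0.0769 + 0.006198 = 0.083098
r_USD = 8.31%

8.31%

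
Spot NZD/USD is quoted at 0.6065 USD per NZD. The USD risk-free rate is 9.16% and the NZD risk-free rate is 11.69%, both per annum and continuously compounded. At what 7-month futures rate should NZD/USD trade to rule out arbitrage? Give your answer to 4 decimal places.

F = S·e^((r_USD − r_NZD)T) = 0.6065 · e^((0.0916 − 0.1169) × 7/12)
= 0.6065 · e^-0.014758 = 0.6065 × 0.985350
F = 0.5976 USD per NZD

0.5976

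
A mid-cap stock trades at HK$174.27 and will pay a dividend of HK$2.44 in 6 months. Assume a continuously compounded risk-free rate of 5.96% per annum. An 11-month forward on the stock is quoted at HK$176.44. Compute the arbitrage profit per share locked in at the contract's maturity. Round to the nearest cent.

PV(dividends) I = 2.44·e^(−0.0596·6/12) = 2.3684
Fair forward F* = (S − I)·e^(rT) = (174.27 − 2.3684)·e^0.054633 = 171.9016 × 1.056153 = 181.5544
Market HK$176.44 < fair 181.5544: forward underpriced → reverse cash-and-carry (short the stock, invest proceeds at r, pay the dividends, go long the forward).
Profit at T = |F_mkt − F*| = |176.44 − 181.5544| = HK$5.11 per share

HK$5.11 per share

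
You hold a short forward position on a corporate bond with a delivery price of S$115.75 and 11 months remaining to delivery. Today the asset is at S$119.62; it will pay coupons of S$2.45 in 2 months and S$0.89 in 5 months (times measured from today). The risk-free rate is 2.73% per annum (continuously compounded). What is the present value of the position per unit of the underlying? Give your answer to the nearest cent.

PV(remaining coupons) I = 2.45·e^(−0.0273·2/12) + 0.89·e^(−0.0273·5/12) = 3.3188
Current forward F = (S − I)·e^(rT) = (119.62 − 3.3188)·e^(0.0273·11/12) = 116.3012 × 1.025341 = 119.2484
Value (long) = (F − K)·e^(−rT) = (119.2484 − 115.75) × 0.975286 = 3.4119
Short position value = −(long value) = -S$3.41

-S$3.41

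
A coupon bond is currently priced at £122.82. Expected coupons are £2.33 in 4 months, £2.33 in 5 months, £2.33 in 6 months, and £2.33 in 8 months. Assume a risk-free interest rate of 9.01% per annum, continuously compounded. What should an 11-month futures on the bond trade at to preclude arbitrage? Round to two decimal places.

£123.70

PV(coupons) I = 2.33·e^(−0.0901·4/12) + 2.33·e^(−0.0901·5/12) + 2.33·e^(−0.0901·6/12) + 2.33·e^(−0.0901·8/12)
I = 2.2611 + 2.2441 + 2.2274 + 2.1942 = 8.9268
F = (S − I)·e^(rT) = (122.82 − 8.9268) · e^(0.0901·11/12)
= 113.8932 · e^0.082592 = 113.8932 × 1.086099 = £123.70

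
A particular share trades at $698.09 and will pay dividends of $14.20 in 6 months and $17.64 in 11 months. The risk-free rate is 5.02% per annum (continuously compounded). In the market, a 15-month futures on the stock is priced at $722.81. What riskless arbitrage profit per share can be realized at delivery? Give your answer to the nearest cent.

PV(dividends) I = 14.20·e^(−0.0502·6/12) + 17.64·e^(−0.0502·11/12) = 30.6947
Fair futures F* = (S − I)·e^(rT) = (698.09 − 30.6947)·e^0.062750 = 667.3953 × 1.064761 = 710.6165
Market $722.81 > fair 710.6165: forward overpriced → cash-and-carry (borrow at r, buy the stock and collect the dividends, short the forward).
Profit at T = |F_mkt − F*| = |722.81 − 710.6165| = $12.19 per share

$12.19 per share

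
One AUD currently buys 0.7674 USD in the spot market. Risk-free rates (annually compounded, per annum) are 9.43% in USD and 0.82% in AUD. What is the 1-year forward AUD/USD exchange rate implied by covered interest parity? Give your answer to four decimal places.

By covered interest parity, F = S · (1+r_USD)^T / (1+r_AUD)^T
= 0.7674 × 1.094300 / 1.008200 = 0.7674 × 1.085400
F = 0.8329 USD per AUD

0.8329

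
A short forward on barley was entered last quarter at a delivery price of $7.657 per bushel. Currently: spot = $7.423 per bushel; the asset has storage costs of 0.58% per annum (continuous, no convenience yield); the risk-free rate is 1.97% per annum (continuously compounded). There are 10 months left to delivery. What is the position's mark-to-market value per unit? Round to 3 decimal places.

Current fair forward for the remaining 10 months: F = S·e^((r + u)·T), (r + u) = 0.0197 + 0.0058 = 0.0255
F = 7.423 · e^(0.0255 × 10/12) = 7.423 × 1.021477 = 7.5824
Value of long forward = (F − K)·e^(−rT) = (7.5824 − 7.657) · e^(−0.0197·10/12)
= -0.0746 × 0.983717 = -0.073
Short position value = −(long value) = $0.073

$0.073 per bushel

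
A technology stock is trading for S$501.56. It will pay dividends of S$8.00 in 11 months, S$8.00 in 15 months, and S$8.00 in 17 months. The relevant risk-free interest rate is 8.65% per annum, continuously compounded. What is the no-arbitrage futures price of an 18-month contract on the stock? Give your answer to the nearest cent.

S$546.40

PV(dividends) I = 8.00·e^(−0.0865·11/12) + 8.00·e^(−0.0865·15/12) + 8.00·e^(−0.0865·17/12)
I = 7.3902 + 7.1801 + 7.0774 = 21.6477
F = (S − I)·e^(rT) = (501.56 − 21.6477) · e^(0.0865·18/12)
= 479.9123 · e^0.129750 = 479.9123 × 1.138544 = S$546.40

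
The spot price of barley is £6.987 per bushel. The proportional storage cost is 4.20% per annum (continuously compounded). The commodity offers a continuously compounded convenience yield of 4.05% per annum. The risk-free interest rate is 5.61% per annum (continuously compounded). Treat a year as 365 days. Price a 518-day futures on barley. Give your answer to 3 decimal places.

£7.582 per bushel

Net carry = r + u − y = 0.0561 + 0.0420 − 0.0405 = 0.0576
F = S·e^((r+u−y)T) = 6.987 · e^(0.0576 × 518/365) = 6.987 · e^0.081745
= 6.987 × 1.085179 = £7.582 per bushel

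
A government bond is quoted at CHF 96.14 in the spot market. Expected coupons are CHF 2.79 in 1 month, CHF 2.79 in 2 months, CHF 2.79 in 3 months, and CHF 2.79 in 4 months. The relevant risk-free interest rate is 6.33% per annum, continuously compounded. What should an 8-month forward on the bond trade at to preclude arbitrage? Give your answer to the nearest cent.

PV(coupons) I = 2.79·e^(−0.0633·1/12) + 2.79·e^(−0.0633·2/12) + 2.79·e^(−0.0633·3/12) + 2.79·e^(−0.0633·4/12)
I = 2.7753 + 2.7607 + 2.7462 + 2.7317 = 11.0139
F = (S − I)·e^(rT) = (96.14 − 11.0139) · e^(0.0633·8/12)
= 85.1261 · e^0.042200 = 85.1261 × 1.043103 = CHF 88.80

CHF 88.80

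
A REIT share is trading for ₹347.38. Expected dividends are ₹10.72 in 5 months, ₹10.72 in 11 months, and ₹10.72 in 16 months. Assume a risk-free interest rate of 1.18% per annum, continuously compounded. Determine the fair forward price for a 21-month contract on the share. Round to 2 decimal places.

₹322.14

PV(dividends) I = 10.72·e^(−0.0118·5/12) + 10.72·e^(−0.0118·11/12) + 10.72·e^(−0.0118·16/12)
I = 10.6674 + 10.6047 + 10.5527 = 31.8248
F = (S − I)·e^(rT) = (347.38 − 31.8248) · e^(0.0118·21/12)
= 315.5552 · e^0.020650 = 315.5552 × 1.020865 = ₹322.14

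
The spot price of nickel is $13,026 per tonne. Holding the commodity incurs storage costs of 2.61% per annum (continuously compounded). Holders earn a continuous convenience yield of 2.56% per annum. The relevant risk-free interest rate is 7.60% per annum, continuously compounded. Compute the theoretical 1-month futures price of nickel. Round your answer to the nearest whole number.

$13,109 per tonne

Net carry = r + u − y = 0.0760 + 0.0261 − 0.0256 = 0.0765
F = S·e^((r+u−y)T) = 13026 · e^(0.0765 × 1/12) = 13026 · e^0.006375
= 13026 × 1.006395 = $13,109 per tonne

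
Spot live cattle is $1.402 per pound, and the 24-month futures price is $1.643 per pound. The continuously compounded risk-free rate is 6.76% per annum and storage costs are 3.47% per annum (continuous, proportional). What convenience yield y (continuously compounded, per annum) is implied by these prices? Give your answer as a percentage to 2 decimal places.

F = S·e^((r+u−y)T) ⇒ (r+u−y) = ln(F/S)/T
ln(1.643/1.402) = 0.158624; /T ⇒ 0.079312
y = r + u − ln(F/S)/T = 0.0676 + 0.0347 − 0.079312 = 0.022988
y = 2.30%

2.30%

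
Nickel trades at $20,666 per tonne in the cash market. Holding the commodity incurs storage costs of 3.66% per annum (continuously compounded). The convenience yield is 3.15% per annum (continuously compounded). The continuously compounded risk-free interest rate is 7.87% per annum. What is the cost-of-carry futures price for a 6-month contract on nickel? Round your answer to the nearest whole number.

$21,550 per tonne

Net carry = r + u − y = 0.0787 + 0.0366 − 0.0315 = 0.0838
F = S·e^((r+u−y)T) = 20666 · e^(0.0838 × 6/12) = 20666 · e^0.041900
= 20666 × 1.042790 = $21,550 per tonne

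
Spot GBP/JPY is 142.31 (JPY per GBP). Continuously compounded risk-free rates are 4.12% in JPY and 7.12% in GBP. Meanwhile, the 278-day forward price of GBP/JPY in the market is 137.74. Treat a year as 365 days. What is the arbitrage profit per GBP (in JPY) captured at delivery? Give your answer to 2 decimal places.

Fair forward: F* = S·e^(carry·T), with carry = (r_JPY − r_GBP) = 0.0412 − 0.0712 = -0.0300
F* = 142.31 · e^(-0.0300 × 278/365) = 142.31 · e^-0.022849 = 142.31 × 0.977410 = 139.0952
Market 137.74 < fair 139.0952: forward underpriced → reverse cash-and-carry (short spot, go long the forward).
At maturity, profit = |F_mkt − F*| = |137.74 − 139.0952| = 1.36 per GBP (in JPY)

1.36 per GBP (in JPY)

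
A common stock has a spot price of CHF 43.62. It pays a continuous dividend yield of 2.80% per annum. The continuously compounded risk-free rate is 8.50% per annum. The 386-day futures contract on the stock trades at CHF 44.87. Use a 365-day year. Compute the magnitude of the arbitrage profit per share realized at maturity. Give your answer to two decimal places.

CHF 1.46 per share

Fair futures: F* = S·e^(carry·T), with carry = (r − q) = 0.0850 − 0.0280 = 0.0570
F* = 43.62 · e^(0.0570 × 386/365) = 43.62 · e^0.060279 = 43.62 × 1.062133 = CHF 46.3302
Market CHF 44.87 < fair CHF 46.3302: forward underpriced → reverse cash-and-carry (short spot, go long the forward).
At maturity, profit = |F_mkt − F*| = |44.87 − 46.3302| = CHF 1.46 per share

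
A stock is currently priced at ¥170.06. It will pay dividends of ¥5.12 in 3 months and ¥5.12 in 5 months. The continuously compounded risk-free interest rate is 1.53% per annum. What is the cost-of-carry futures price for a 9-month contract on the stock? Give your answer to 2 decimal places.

¥161.72

PV(dividends) I = 5.12·e^(−0.0153·3/12) + 5.12·e^(−0.0153·5/12)
I = 5.1005 + 5.0875 = 10.1880
F = (S − I)·e^(rT) = (170.06 − 10.1880) · e^(0.0153·9/12)
= 159.8720 · e^0.011475 = 159.8720 × 1.011541 = ¥161.72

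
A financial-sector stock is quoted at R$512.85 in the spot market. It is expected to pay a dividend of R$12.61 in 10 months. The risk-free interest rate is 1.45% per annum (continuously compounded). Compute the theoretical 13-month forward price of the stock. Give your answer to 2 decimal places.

R$508.31

PV(dividends) I = 12.61·e^(−0.0145·10/12)
I = 12.4585
F = (S − I)·e^(rT) = (512.85 − 12.4585) · e^(0.0145·13/12)
= 500.3915 · e^0.015708 = 500.3915 × 1.015832 = R$508.31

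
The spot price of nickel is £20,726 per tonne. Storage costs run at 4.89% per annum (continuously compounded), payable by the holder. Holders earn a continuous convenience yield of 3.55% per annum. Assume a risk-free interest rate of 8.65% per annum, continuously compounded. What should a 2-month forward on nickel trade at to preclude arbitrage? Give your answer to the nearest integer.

Net carry = r + u − y = 0.0865 + 0.0489 − 0.0355 = 0.0999
F = S·e^((r+u−y)T) = 20726 · e^(0.0999 × 2/12) = 20726 · e^0.016650
= 20726 × 1.016789 = £21,074 per tonne

£21,074 per tonne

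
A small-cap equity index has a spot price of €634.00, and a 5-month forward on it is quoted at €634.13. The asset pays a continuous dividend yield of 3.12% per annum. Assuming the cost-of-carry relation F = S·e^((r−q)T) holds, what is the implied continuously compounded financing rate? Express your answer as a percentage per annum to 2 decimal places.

From F = S·e^((r−q)T): (r − q) = ln(F/S)/T
ln(634.13/634.00) = ln(1.000205) = 0.000205
(r − q) = 0.000205 / (5/12) = 0.000492
r = ln(F/S)/T + q = 0.000492 + 0.0312 = 0.031692
r = 3.17%

3.17%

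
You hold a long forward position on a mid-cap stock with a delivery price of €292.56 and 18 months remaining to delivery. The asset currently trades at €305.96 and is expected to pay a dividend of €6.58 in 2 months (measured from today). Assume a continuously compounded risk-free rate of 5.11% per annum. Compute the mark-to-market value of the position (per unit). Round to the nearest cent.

€28.46

PV(remaining dividends) I = 6.58·e^(−0.0511·2/12) = 6.5242
Current forward F = (S − I)·e^(rT) = (305.96 − 6.5242)·e^(0.0511·18/12) = 299.4358 × 1.079664 = 323.2901
Value (long) = (F − K)·e^(−rT) = (323.2901 − 292.56) × 0.926214 = 28.4626
Value = €28.46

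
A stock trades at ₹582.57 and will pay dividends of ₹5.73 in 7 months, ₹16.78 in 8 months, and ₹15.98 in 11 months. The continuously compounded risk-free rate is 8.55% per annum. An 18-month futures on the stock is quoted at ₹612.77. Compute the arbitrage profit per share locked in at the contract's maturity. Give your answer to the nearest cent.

PV(dividends) I = 5.73·e^(−0.0855·7/12) + 16.78·e^(−0.0855·8/12) + 15.98·e^(−0.0855·11/12) = 36.0769
Fair futures F* = (S − I)·e^(rT) = (582.57 − 36.0769)·e^0.128250 = 546.4931 × 1.136837 = 621.2736
Market ₹612.77 < fair 621.2736: forward underpriced → reverse cash-and-carry (short the stock, invest proceeds at r, pay the dividends, go long the forward).
Profit at T = |F_mkt − F*| = |612.77 − 621.2736| = ₹8.50 per share

₹8.50 per share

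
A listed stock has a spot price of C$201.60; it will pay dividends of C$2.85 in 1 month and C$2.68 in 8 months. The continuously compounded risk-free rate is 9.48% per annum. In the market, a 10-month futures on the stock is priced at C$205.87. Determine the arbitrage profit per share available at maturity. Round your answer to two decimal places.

C$6.52 per share

PV(dividends) I = 2.85·e^(−0.0948·1/12) + 2.68·e^(−0.0948·8/12) = 5.3434
Fair futures F* = (S − I)·e^(rT) = (201.60 − 5.3434)·e^0.079000 = 196.2566 × 1.082204 = 212.3897
Market C$205.87 < fair 212.3897: forward underpriced → reverse cash-and-carry (short the stock, invest proceeds at r, pay the dividends, go long the forward).
Profit at T = |F_mkt − F*| = |205.87 − 212.3897| = C$6.52 per share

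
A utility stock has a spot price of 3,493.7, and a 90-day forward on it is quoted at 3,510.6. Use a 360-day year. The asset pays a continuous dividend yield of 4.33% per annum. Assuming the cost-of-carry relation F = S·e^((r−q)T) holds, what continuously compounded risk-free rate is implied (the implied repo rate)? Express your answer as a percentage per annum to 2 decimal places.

From F = S·e^((r−q)T): (r − q) = ln(F/S)/T
ln(3510.6/3493.7) = ln(1.004837) = 0.004825
(r − q) = 0.004825 / (90/360) = 0.019300
r = ln(F/S)/T + q = 0.019300 + 0.0433 = 0.062600
r = 6.26%

6.26%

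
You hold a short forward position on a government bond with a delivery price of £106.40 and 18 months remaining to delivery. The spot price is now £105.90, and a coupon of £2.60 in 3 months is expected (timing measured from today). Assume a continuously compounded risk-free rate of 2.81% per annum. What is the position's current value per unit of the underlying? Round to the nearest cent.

PV(remaining coupons) I = 2.60·e^(−0.0281·3/12) = 2.5818
Current forward F = (S − I)·e^(rT) = (105.90 − 2.5818)·e^(0.0281·18/12) = 103.3182 × 1.043051 = 107.7662
Value (long) = (F − K)·e^(−rT) = (107.7662 − 106.40) × 0.958726 = 1.3098
Short position value = −(long value) = -£1.31

-£1.31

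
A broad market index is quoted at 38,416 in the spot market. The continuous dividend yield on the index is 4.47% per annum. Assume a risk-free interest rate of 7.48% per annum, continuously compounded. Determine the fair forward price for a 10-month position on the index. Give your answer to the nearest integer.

39,392

F = S·e^((r − q)T) = 38416 · e^((0.0748 − 0.0447) × 10/12)
= 38416 · e^0.025083 = 38416 × 1.025400
F = 39,392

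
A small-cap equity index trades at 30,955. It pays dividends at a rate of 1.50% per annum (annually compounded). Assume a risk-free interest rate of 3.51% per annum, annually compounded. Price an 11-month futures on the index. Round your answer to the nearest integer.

31,516

F = S · (1+r)^T / (1+q)^T
= 30955 × 1.032129 / 1.013741 = 30955 × 1.018139
F = 31,516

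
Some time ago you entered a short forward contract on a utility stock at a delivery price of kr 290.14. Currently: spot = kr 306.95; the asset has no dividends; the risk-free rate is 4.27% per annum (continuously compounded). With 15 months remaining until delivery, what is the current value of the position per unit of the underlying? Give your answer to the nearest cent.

Current fair forward for the remaining 15 months: F = S·e^(r·T), r = 0.0427
F = 306.95 · e^(0.0427 × 15/12) = 306.95 × 1.054825 = 323.7785
Value of long forward = (F − K)·e^(−rT) = (323.7785 − 290.14) · e^(−0.0427·15/12)
= 33.6385 × 0.948024 = 31.89
Short position value = −(long value) = -kr 31.89

-kr 31.89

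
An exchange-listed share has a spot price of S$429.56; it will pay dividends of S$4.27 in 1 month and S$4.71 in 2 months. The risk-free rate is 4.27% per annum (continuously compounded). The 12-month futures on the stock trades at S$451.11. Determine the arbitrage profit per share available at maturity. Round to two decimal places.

PV(dividends) I = 4.27·e^(−0.0427·1/12) + 4.71·e^(−0.0427·2/12) = 8.9314
Fair futures F* = (S − I)·e^(rT) = (429.56 − 8.9314)·e^0.042700 = 420.6286 × 1.043625 = 438.9785
Market S$451.11 > fair 438.9785: forward overpriced → cash-and-carry (borrow at r, buy the stock and collect the dividends, short the forward).
Profit at T = |F_mkt − F*| = |451.11 − 438.9785| = S$12.13 per share

S$12.13 per share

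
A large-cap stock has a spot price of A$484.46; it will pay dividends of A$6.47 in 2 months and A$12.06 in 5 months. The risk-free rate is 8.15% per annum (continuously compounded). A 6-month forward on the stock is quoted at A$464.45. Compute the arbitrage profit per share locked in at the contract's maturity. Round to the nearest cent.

A$21.37 per share

PV(dividends) I = 6.47·e^(−0.0815·2/12) + 12.06·e^(−0.0815·5/12) = 18.0400
Fair forward F* = (S − I)·e^(rT) = (484.46 − 18.0400)·e^0.040750 = 466.4200 × 1.041592 = 485.8193
Market A$464.45 < fair 485.8193: forward underpriced → reverse cash-and-carry (short the stock, invest proceeds at r, pay the dividends, go long the forward).
Profit at T = |F_mkt − F*| = |464.45 − 485.8193| = A$21.37 per share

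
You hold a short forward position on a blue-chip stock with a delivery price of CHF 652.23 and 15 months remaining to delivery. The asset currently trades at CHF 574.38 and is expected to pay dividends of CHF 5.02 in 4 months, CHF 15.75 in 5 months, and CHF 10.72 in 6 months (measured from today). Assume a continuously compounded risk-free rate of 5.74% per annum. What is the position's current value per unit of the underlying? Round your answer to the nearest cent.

CHF 63.41

PV(remaining dividends) I = 5.02·e^(−0.0574·4/12) + 15.75·e^(−0.0574·5/12) + 10.72·e^(−0.0574·6/12) = 30.7194
Current forward F = (S − I)·e^(rT) = (574.38 − 30.7194)·e^(0.0574·15/12) = 543.6606 × 1.074387 = 584.1019
Value (long) = (F − K)·e^(−rT) = (584.1019 − 652.23) × 0.930764 = -63.4112
Short position value = −(long value) = CHF 63.41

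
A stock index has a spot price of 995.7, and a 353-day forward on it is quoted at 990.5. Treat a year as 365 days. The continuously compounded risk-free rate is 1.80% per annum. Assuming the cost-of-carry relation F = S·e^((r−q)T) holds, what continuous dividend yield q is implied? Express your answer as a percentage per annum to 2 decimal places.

2.34%

From F = S·e^((r−q)T): (r − q) = ln(F/S)/T
ln(990.5/995.7) = ln(0.994778) = -0.005236
(r − q) = -0.005236 / (353/365) = -0.005414
q = r − ln(F/S)/T = 0.0180 + 0.005414 = 0.023414
q = 2.34%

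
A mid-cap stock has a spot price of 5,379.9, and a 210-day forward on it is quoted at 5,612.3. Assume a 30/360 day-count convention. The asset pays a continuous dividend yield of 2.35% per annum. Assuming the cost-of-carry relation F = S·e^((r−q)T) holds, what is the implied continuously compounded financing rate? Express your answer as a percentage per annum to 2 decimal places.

9.60%

From F = S·e^((r−q)T): (r − q) = ln(F/S)/T
ln(5612.3/5379.9) = ln(1.043198) = 0.042291
(r − q) = 0.042291 / (210/360) = 0.072499
r = ln(F/S)/T + q = 0.072499 + 0.0235 = 0.095999
r = 9.60%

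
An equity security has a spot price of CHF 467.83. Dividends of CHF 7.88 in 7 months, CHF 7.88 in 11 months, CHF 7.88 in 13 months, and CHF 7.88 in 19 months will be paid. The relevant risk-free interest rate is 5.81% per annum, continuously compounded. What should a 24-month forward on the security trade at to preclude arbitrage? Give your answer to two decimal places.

CHF 492.14

PV(dividends) I = 7.88·e^(−0.0581·7/12) + 7.88·e^(−0.0581·11/12) + 7.88·e^(−0.0581·13/12) + 7.88·e^(−0.0581·19/12)
I = 7.6174 + 7.4713 + 7.3993 + 7.1874 = 29.6754
F = (S − I)·e^(rT) = (467.83 − 29.6754) · e^(0.0581·24/12)
= 438.1546 · e^0.116200 = 438.1546 × 1.123220 = CHF 492.14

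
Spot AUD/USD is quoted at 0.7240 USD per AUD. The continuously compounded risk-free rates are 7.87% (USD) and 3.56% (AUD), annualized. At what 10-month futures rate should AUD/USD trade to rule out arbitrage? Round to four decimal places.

0.7505

F = S·e^((r_USD − r_AUD)T) = 0.7240 · e^((0.0787 − 0.0356) × 10/12)
= 0.7240 · e^0.035917 = 0.7240 × 1.036570
F = 0.7505 USD per AUD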